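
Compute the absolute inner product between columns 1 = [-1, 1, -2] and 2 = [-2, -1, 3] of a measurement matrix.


Inner product: -1*-2 + 1*-1 + -2*3
Products: [2, -1, -6]
Sum = -5.
|dot| = 5.

5


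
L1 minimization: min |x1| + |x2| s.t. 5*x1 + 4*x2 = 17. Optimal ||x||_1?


Axis intercepts:
  x1 = 17/5, x2 = 0: L1 = 17/5
  x1 = 0, x2 = 17/4: L1 = 17/4
x* = (17/5, 0)
||x*||_1 = 17/5.

17/5


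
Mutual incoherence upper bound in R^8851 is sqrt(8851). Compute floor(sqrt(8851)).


94^2 = 8836 <= 8851 < 9025 = 95^2, so 94 <= sqrt(8851) < 95.
floor(sqrt(8851)) = 94.

94


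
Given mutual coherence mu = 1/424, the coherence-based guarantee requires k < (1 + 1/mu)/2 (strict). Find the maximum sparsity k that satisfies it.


1/mu = 424.
1 + 1/mu = 425.
(1 + 1/mu)/2 = 212.5 is not an integer, so k_max = floor(212.5) = 212.

212


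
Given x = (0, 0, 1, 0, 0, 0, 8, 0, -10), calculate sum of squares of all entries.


Non-zero entries: [(2, 1), (6, 8), (8, -10)]
Squares: [1, 64, 100]
||x||_2^2 = sum = 165.

165


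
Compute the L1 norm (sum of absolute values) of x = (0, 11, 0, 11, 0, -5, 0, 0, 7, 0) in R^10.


Non-zero entries: [(1, 11), (3, 11), (5, -5), (8, 7)]
Absolute values: [11, 11, 5, 7]
||x||_1 = sum = 34.

34


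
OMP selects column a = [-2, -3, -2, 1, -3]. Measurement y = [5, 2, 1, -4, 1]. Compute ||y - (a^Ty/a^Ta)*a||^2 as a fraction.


a^T a = 27.
a^T y = -25.
coeff = -25/27 = -25/27.
||r||^2 = 644/27.

644/27


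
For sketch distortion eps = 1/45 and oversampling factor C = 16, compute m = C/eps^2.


1/eps = 45.
(1/eps)^2 = 2025.
m = 16*2025 = 32400.

32400


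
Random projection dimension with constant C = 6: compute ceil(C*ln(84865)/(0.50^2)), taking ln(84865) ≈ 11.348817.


ln(84865) ≈ 11.348817.
eps^2 = 0.50^2 = 0.25.
C*ln(N)/eps^2 ≈ 6*11.348817/0.25 ≈ 272.3716.
m = ceil(272.3716) = 273.

273


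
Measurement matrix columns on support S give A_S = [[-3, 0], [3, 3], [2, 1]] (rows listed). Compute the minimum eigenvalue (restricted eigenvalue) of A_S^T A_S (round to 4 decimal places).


A_S^T A_S = [[22, 11], [11, 10]].
trace = 32.
det = 99.
disc = trace^2 - 4*det = 1024 - 4*99 = 628.
sqrt(628) ≈ 25.059928.
lam_min = (32 - sqrt(628))/2 ≈ (32 - 25.059928)/2 = 3.470036 ≈ 3.4700.

3.4700


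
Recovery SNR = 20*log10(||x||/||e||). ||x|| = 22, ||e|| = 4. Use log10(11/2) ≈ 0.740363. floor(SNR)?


||x||/||e|| = 22/4 = 11/2.
log10(11/2) ≈ 0.740363.
20*log10(||x||/||e||) ≈ 20*0.740363 = 14.80726.
floor(14.80726) = 14.

14


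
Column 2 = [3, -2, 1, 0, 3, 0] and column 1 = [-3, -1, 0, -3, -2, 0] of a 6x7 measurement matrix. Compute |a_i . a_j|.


Inner product: 3*-3 + -2*-1 + 1*0 + 0*-3 + 3*-2 + 0*0
Products: [-9, 2, 0, 0, -6, 0]
Sum = -13.
|dot| = 13.

13


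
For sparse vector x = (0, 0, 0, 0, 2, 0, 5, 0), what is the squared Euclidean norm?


Non-zero entries: [(4, 2), (6, 5)]
Squares: [4, 25]
||x||_2^2 = sum = 29.

29


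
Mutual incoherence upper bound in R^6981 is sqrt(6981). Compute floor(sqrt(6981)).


83^2 = 6889 <= 6981 < 7056 = 84^2, so 83 <= sqrt(6981) < 84.
floor(sqrt(6981)) = 83.

83


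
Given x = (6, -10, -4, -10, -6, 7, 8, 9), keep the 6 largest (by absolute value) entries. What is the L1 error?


Sorted |x_i| descending: [10, 10, 9, 8, 7, 6, 6, 4]
Keep top 6: [10, 10, 9, 8, 7, 6]
Tail entries: [6, 4]
L1 error = sum of tail = 10.

10


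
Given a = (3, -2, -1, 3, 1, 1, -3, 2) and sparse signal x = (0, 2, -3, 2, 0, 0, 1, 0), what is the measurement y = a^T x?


Non-zero terms: ['-2*2', '-1*-3', '3*2', '-3*1']
Products: [-4, 3, 6, -3]
y = sum = 2.

2


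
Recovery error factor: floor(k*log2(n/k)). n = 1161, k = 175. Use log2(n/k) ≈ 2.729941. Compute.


log2(n/k) = log2(1161/175) ≈ 2.729941.
k*log2(n/k) ≈ 175*2.729941 = 477.739675.
floor(477.739675) = 477.

477


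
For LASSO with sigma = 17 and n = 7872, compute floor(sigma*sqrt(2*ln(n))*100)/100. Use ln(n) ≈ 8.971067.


ln(7872) ≈ 8.971067.
2*ln(n) ≈ 17.942134.
sqrt(2*ln(n)) ≈ sqrt(17.942134) ≈ 4.235816.
lambda ≈ 17*4.235816 = 72.008872.
floor(lambda*100)/100 = 72.00.

72.00


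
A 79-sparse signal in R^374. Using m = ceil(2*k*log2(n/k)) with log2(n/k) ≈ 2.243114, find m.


log2(n/k) = log2(374/79) ≈ 2.243114.
2*k*log2(n/k) ≈ 2*79*2.243114 = 354.412012.
m = ceil(354.412012) = 355.

355


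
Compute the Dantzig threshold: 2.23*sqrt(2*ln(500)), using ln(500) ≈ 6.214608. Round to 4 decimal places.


ln(500) ≈ 6.214608.
2*ln(n) ≈ 12.429216.
sqrt(2*ln(n)) ≈ sqrt(12.429216) ≈ 3.525509.
threshold ≈ 2.23*3.525509 = 7.86188507 ≈ 7.8619.

7.8619


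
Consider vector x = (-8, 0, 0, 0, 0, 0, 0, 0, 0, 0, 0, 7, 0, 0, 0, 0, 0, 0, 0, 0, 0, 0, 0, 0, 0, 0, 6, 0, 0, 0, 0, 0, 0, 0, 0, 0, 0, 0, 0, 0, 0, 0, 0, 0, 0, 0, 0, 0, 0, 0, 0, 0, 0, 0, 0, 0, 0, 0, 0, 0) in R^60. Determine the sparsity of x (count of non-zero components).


Non-zero positions: [0, 11, 26].
Sparsity = 3.

3


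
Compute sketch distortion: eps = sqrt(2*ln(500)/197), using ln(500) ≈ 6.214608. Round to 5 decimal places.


ln(500) ≈ 6.214608.
2*ln(N)/m ≈ 2*6.214608/197 ≈ 0.06309247.
eps = sqrt(0.06309247) ≈ 0.2511821 ≈ 0.25118.

0.25118


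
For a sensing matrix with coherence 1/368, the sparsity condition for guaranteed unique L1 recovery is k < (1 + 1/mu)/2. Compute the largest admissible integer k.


1/mu = 368.
1 + 1/mu = 369.
(1 + 1/mu)/2 = 184.5 is not an integer, so k_max = floor(184.5) = 184.

184


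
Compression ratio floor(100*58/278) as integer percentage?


100*m/n = 100*58/278 ≈ 20.8633.
floor = 20.

20


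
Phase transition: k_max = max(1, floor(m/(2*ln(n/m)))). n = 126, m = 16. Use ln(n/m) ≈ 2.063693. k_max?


n/m = 126/16 = 63/8.
ln(n/m) ≈ 2.063693.
2*ln(n/m) ≈ 4.127386.
m/(2*ln(n/m)) ≈ 16/4.127386 ≈ 3.8765.
floor = 3.
k_max = max(1, 3) = 3.

3


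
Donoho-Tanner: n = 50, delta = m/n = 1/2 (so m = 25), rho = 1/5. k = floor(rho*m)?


m = 1/2*50 = 25.
rho = 1/5.
rho*m = 1/5*25 = 5.
k = floor(5) = 5.

5


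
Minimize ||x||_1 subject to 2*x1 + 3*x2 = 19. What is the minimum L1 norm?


Axis intercepts:
  x1 = 19/2, x2 = 0: L1 = 19/2
  x1 = 0, x2 = 19/3: L1 = 19/3
x* = (0, 19/3)
||x*||_1 = 19/3.

19/3


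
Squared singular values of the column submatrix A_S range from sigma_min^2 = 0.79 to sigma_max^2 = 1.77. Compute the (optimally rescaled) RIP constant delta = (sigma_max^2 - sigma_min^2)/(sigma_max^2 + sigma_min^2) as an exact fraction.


lambda_max - lambda_min = 1.77 - 0.79 = 0.98.
lambda_max + lambda_min = 1.77 + 0.79 = 2.56.
delta = 0.98/2.56 = 98/256 = 49/128.

49/128


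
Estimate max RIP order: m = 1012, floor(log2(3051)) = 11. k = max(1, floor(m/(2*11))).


floor(log2(3051)) = 11.
2*11 = 22.
m/(2*floor(log2(n))) = 1012/22 ≈ 46.0.
floor = 46.
k = max(1, 46) = 46.

46


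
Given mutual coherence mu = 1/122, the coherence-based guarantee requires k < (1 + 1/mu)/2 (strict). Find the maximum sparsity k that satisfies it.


1/mu = 122.
1 + 1/mu = 123.
(1 + 1/mu)/2 = 61.5 is not an integer, so k_max = floor(61.5) = 61.

61


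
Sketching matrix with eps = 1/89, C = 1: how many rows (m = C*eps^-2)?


1/eps = 89.
(1/eps)^2 = 7921.
m = 1*7921 = 7921.

7921


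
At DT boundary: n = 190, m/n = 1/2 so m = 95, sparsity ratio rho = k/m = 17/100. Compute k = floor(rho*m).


m = 1/2*190 = 95.
rho = 17/100.
rho*m = 17/100*95 = 16.15.
k = floor(16.15) = 16.

16


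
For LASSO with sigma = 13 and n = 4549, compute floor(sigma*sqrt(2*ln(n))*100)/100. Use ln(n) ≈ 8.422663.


ln(4549) ≈ 8.422663.
2*ln(n) ≈ 16.845326.
sqrt(2*ln(n)) ≈ sqrt(16.845326) ≈ 4.104306.
lambda ≈ 13*4.104306 = 53.355978.
floor(lambda*100)/100 = 53.35.

53.35


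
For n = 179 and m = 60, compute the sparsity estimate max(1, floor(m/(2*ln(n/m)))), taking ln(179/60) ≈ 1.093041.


n/m = 179/60.
ln(n/m) ≈ 1.093041.
2*ln(n/m) ≈ 2.186082.
m/(2*ln(n/m)) ≈ 60/2.186082 ≈ 27.4464.
floor = 27.
k_max = max(1, 27) = 27.

27


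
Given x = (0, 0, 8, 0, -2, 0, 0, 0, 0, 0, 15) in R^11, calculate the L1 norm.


Non-zero entries: [(2, 8), (4, -2), (10, 15)]
Absolute values: [8, 2, 15]
||x||_1 = sum = 25.

25


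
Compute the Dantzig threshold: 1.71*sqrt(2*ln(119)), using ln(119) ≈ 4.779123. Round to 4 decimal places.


ln(119) ≈ 4.779123.
2*ln(n) ≈ 9.558246.
sqrt(2*ln(n)) ≈ sqrt(9.558246) ≈ 3.091641.
threshold ≈ 1.71*3.091641 = 5.28670611 ≈ 5.2867.

5.2867


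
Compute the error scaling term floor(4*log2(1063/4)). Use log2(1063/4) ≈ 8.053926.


log2(n/k) = log2(1063/4) ≈ 8.053926.
k*log2(n/k) ≈ 4*8.053926 = 32.215704.
floor(32.215704) = 32.

32


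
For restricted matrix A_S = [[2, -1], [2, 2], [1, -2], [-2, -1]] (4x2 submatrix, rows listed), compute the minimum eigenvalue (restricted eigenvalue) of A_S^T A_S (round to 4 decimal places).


A_S^T A_S = [[13, 2], [2, 10]].
trace = 23.
det = 126.
disc = trace^2 - 4*det = 529 - 4*126 = 25.
sqrt(25) = 5.
lam_min = (23 - 5)/2 = 9 = 9.0000.

9.0000


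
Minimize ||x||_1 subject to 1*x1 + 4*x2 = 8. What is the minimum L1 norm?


Axis intercepts:
  x1 = 8, x2 = 0: L1 = 8
  x1 = 0, x2 = 2: L1 = 2
x* = (0, 2)
||x*||_1 = 2.

2


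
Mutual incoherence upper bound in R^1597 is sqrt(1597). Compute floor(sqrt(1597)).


39^2 = 1521 <= 1597 < 1600 = 40^2, so 39 <= sqrt(1597) < 40.
floor(sqrt(1597)) = 39.

39


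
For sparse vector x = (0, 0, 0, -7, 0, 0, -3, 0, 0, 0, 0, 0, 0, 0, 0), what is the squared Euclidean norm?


Non-zero entries: [(3, -7), (6, -3)]
Squares: [49, 9]
||x||_2^2 = sum = 58.

58


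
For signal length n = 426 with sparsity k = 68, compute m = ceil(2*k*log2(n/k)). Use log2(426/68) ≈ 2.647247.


log2(n/k) = log2(426/68) ≈ 2.647247.
2*k*log2(n/k) ≈ 2*68*2.647247 = 360.025592.
m = ceil(360.025592) = 361.

361


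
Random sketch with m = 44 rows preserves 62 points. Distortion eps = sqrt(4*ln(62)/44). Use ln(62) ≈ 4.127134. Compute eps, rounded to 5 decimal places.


ln(62) ≈ 4.127134.
4*ln(N)/m ≈ 4*4.127134/44 ≈ 0.375194.
eps = sqrt(0.375194) ≈ 0.6125308 ≈ 0.61253.

0.61253


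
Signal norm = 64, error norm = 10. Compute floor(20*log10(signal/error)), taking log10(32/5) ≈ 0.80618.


||x||/||e|| = 64/10 = 32/5.
log10(32/5) ≈ 0.80618.
20*log10(||x||/||e||) ≈ 20*0.80618 = 16.1236.
floor(16.1236) = 16.

16


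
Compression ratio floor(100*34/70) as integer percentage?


100*m/n = 100*34/70 ≈ 48.5714.
floor = 48.

48


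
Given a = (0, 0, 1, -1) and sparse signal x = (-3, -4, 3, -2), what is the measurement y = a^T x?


Non-zero terms: ['0*-3', '0*-4', '1*3', '-1*-2']
Products: [0, 0, 3, 2]
y = sum = 5.

5


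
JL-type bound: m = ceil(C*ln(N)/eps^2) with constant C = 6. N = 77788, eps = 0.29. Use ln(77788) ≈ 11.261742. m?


ln(77788) ≈ 11.261742.
eps^2 = 0.29^2 = 0.0841.
C*ln(N)/eps^2 ≈ 6*11.261742/0.0841 ≈ 803.4537.
m = ceil(803.4537) = 804.

804


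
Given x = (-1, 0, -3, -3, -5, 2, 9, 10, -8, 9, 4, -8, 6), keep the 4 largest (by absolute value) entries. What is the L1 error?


Sorted |x_i| descending: [10, 9, 9, 8, 8, 6, 5, 4, 3, 3, 2, 1, 0]
Keep top 4: [10, 9, 9, 8]
Tail entries: [8, 6, 5, 4, 3, 3, 2, 1, 0]
L1 error = sum of tail = 32.

32


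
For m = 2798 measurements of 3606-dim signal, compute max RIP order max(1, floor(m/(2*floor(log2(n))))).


floor(log2(3606)) = 11.
2*11 = 22.
m/(2*floor(log2(n))) = 2798/22 ≈ 127.1818.
floor = 127.
k = max(1, 127) = 127.

127


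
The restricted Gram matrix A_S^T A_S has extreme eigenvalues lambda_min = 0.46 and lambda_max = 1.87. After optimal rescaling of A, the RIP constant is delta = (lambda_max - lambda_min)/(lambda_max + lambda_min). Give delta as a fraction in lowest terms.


lambda_max - lambda_min = 1.87 - 0.46 = 1.41.
lambda_max + lambda_min = 1.87 + 0.46 = 2.33.
delta = 1.41/2.33 = 141/233.

141/233


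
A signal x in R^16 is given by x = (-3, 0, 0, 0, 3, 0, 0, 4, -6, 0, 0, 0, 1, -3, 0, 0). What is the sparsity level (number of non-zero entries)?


Non-zero positions: [0, 4, 7, 8, 12, 13].
Sparsity = 6.

6


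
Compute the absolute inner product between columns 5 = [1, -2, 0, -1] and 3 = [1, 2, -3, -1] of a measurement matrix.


Inner product: 1*1 + -2*2 + 0*-3 + -1*-1
Products: [1, -4, 0, 1]
Sum = -2.
|dot| = 2.

2


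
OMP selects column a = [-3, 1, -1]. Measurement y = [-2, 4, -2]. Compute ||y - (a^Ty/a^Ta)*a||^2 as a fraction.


a^T a = 11.
a^T y = 12.
coeff = 12/11 = 12/11.
||r||^2 = 120/11.

120/11


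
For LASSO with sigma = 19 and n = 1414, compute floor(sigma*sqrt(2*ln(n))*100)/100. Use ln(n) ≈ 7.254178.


ln(1414) ≈ 7.254178.
2*ln(n) ≈ 14.508356.
sqrt(2*ln(n)) ≈ sqrt(14.508356) ≈ 3.808984.
lambda ≈ 19*3.808984 = 72.370696.
floor(lambda*100)/100 = 72.37.

72.37


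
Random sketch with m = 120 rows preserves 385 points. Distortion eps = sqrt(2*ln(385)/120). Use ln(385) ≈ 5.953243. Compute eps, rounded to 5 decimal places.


ln(385) ≈ 5.953243.
2*ln(N)/m ≈ 2*5.953243/120 ≈ 0.09922072.
eps = sqrt(0.09922072) ≈ 0.3149932 ≈ 0.31499.

0.31499


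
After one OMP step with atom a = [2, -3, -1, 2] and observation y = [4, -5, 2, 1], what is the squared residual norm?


a^T a = 18.
a^T y = 23.
coeff = 23/18 = 23/18.
||r||^2 = 299/18.

299/18


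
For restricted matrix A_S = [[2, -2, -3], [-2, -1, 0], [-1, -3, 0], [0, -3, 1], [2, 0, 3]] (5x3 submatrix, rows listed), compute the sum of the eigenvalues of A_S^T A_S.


Sum of eigenvalues of A_S^T A_S = trace(A_S^T A_S) = sum of squared column norms of A_S.
A_S^T A_S diagonal: [13, 23, 19].
trace = 13 + 23 + 19 = 55.

55


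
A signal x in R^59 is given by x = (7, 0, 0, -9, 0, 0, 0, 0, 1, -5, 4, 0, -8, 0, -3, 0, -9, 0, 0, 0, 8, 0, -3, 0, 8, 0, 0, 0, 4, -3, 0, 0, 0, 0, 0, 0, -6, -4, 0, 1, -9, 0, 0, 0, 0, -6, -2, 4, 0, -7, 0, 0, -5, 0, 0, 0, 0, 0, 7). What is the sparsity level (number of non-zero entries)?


Non-zero positions: [0, 3, 8, 9, 10, 12, 14, 16, 20, 22, 24, 28, 29, 36, 37, 39, 40, 45, 46, 47, 49, 52, 58].
Sparsity = 23.

23


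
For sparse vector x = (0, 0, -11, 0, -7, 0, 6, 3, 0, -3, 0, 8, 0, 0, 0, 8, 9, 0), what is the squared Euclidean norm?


Non-zero entries: [(2, -11), (4, -7), (6, 6), (7, 3), (9, -3), (11, 8), (15, 8), (16, 9)]
Squares: [121, 49, 36, 9, 9, 64, 64, 81]
||x||_2^2 = sum = 433.

433


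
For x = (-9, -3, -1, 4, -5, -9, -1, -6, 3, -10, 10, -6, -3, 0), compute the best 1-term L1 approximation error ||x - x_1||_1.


Sorted |x_i| descending: [10, 10, 9, 9, 6, 6, 5, 4, 3, 3, 3, 1, 1, 0]
Keep top 1: [10]
Tail entries: [10, 9, 9, 6, 6, 5, 4, 3, 3, 3, 1, 1, 0]
L1 error = sum of tail = 60.

60


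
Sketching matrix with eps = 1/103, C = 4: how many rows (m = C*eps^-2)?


1/eps = 103.
(1/eps)^2 = 10609.
m = 4*10609 = 42436.

42436


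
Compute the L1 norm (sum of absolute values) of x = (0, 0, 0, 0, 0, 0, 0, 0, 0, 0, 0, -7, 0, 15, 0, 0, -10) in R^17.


Non-zero entries: [(11, -7), (13, 15), (16, -10)]
Absolute values: [7, 15, 10]
||x||_1 = sum = 32.

32


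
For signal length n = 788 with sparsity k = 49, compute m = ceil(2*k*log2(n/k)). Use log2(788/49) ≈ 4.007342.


log2(n/k) = log2(788/49) ≈ 4.007342.
2*k*log2(n/k) ≈ 2*49*4.007342 = 392.719516.
m = ceil(392.719516) = 393.

393


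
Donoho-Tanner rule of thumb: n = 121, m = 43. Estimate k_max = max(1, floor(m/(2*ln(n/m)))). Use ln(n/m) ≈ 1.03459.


n/m = 121/43.
ln(n/m) ≈ 1.03459.
2*ln(n/m) ≈ 2.06918.
m/(2*ln(n/m)) ≈ 43/2.06918 ≈ 20.7812.
floor = 20.
k_max = max(1, 20) = 20.

20


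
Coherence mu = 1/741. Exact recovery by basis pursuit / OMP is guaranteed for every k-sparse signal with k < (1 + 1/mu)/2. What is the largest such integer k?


1/mu = 741.
1 + 1/mu = 742.
(1 + 1/mu)/2 = 371 is an integer and the inequality is strict, so k_max = 371 - 1 = 370.

370


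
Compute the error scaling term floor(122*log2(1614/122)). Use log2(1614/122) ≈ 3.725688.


log2(n/k) = log2(1614/122) ≈ 3.725688.
k*log2(n/k) ≈ 122*3.725688 = 454.533936.
floor(454.533936) = 454.

454


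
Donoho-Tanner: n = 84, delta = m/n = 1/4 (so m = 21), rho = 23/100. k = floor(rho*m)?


m = 1/4*84 = 21.
rho = 23/100.
rho*m = 23/100*21 = 4.83.
k = floor(4.83) = 4.

4


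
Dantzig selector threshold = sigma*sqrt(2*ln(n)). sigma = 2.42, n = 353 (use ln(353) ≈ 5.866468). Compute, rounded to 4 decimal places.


ln(353) ≈ 5.866468.
2*ln(n) ≈ 11.732936.
sqrt(2*ln(n)) ≈ sqrt(11.732936) ≈ 3.425337.
threshold ≈ 2.42*3.425337 = 8.28931554 ≈ 8.2893.

8.2893


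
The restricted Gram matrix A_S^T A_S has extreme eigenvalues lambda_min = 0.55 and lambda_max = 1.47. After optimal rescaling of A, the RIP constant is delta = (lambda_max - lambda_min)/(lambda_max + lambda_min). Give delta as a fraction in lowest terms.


lambda_max - lambda_min = 1.47 - 0.55 = 0.92.
lambda_max + lambda_min = 1.47 + 0.55 = 2.02.
delta = 0.92/2.02 = 92/202 = 46/101.

46/101


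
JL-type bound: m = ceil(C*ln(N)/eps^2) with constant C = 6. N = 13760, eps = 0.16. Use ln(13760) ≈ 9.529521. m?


ln(13760) ≈ 9.529521.
eps^2 = 0.16^2 = 0.0256.
C*ln(N)/eps^2 ≈ 6*9.529521/0.0256 ≈ 2233.4815.
m = ceil(2233.4815) = 2234.

2234


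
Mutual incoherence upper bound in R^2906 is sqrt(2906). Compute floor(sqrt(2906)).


53^2 = 2809 <= 2906 < 2916 = 54^2, so 53 <= sqrt(2906) < 54.
floor(sqrt(2906)) = 53.

53


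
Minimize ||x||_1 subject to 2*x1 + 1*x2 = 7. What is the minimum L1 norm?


Axis intercepts:
  x1 = 7/2, x2 = 0: L1 = 7/2
  x1 = 0, x2 = 7: L1 = 7
x* = (7/2, 0)
||x*||_1 = 7/2.

7/2


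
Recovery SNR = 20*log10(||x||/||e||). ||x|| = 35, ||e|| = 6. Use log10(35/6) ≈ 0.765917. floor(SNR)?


||x||/||e|| = 35/6.
log10(35/6) ≈ 0.765917.
20*log10(||x||/||e||) ≈ 20*0.765917 = 15.31834.
floor(15.31834) = 15.

15


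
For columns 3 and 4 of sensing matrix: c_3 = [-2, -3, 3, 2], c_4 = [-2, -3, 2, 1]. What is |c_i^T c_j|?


Inner product: -2*-2 + -3*-3 + 3*2 + 2*1
Products: [4, 9, 6, 2]
Sum = 21.
|dot| = 21.

21


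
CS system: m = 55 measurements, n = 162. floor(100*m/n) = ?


100*m/n = 100*55/162 ≈ 33.9506.
floor = 33.

33


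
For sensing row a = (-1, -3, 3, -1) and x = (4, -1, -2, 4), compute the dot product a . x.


Non-zero terms: ['-1*4', '-3*-1', '3*-2', '-1*4']
Products: [-4, 3, -6, -4]
y = sum = -11.

-11


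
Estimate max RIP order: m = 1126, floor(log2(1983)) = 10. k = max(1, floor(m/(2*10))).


floor(log2(1983)) = 10.
2*10 = 20.
m/(2*floor(log2(n))) = 1126/20 ≈ 56.3.
floor = 56.
k = max(1, 56) = 56.

56


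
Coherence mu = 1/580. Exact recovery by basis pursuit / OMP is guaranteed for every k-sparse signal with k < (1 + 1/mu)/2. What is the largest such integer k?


1/mu = 580.
1 + 1/mu = 581.
(1 + 1/mu)/2 = 290.5 is not an integer, so k_max = floor(290.5) = 290.

290


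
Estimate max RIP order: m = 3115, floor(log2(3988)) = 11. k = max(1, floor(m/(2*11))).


floor(log2(3988)) = 11.
2*11 = 22.
m/(2*floor(log2(n))) = 3115/22 ≈ 141.5909.
floor = 141.
k = max(1, 141) = 141.

141


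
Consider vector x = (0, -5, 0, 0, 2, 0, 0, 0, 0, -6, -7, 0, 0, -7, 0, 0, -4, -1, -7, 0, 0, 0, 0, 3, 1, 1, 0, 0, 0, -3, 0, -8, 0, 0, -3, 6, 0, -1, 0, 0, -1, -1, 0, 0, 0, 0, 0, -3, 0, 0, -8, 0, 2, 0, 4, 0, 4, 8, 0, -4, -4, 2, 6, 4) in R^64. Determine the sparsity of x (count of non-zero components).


Non-zero positions: [1, 4, 9, 10, 13, 16, 17, 18, 23, 24, 25, 29, 31, 34, 35, 37, 40, 41, 47, 50, 52, 54, 56, 57, 59, 60, 61, 62, 63].
Sparsity = 29.

29


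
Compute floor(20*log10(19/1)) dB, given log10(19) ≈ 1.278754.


||x||/||e|| = 19/1 = 19.
log10(19) ≈ 1.278754.
20*log10(||x||/||e||) ≈ 20*1.278754 = 25.57508.
floor(25.57508) = 25.

25


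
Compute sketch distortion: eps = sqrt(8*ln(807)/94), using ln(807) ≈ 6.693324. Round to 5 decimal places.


ln(807) ≈ 6.693324.
8*ln(N)/m ≈ 8*6.693324/94 ≈ 0.5696446.
eps = sqrt(0.5696446) ≈ 0.754748 ≈ 0.75475.

0.75475


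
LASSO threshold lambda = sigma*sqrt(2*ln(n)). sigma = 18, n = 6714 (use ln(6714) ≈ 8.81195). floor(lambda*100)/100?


ln(6714) ≈ 8.81195.
2*ln(n) ≈ 17.6239.
sqrt(2*ln(n)) ≈ sqrt(17.6239) ≈ 4.198083.
lambda ≈ 18*4.198083 = 75.565494.
floor(lambda*100)/100 = 75.56.

75.56


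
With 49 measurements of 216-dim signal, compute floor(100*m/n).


100*m/n = 100*49/216 ≈ 22.6852.
floor = 22.

22


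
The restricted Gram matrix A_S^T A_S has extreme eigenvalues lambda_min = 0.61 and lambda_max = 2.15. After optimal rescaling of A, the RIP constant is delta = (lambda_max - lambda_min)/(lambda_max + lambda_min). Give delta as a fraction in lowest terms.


lambda_max - lambda_min = 2.15 - 0.61 = 1.54.
lambda_max + lambda_min = 2.15 + 0.61 = 2.76.
delta = 1.54/2.76 = 154/276 = 77/138.

77/138


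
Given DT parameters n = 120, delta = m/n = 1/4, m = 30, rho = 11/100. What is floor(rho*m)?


m = 1/4*120 = 30.
rho = 11/100.
rho*m = 11/100*30 = 3.3.
k = floor(3.3) = 3.

3


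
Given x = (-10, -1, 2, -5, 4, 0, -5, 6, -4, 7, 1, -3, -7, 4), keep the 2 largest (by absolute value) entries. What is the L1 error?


Sorted |x_i| descending: [10, 7, 7, 6, 5, 5, 4, 4, 4, 3, 2, 1, 1, 0]
Keep top 2: [10, 7]
Tail entries: [7, 6, 5, 5, 4, 4, 4, 3, 2, 1, 1, 0]
L1 error = sum of tail = 42.

42


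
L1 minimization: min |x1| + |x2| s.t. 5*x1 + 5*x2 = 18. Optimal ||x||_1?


Axis intercepts:
  x1 = 18/5, x2 = 0: L1 = 18/5
  x1 = 0, x2 = 18/5: L1 = 18/5
x* = (18/5, 0)
||x*||_1 = 18/5.

18/5


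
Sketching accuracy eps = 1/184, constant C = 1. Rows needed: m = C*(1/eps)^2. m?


1/eps = 184.
(1/eps)^2 = 33856.
m = 1*33856 = 33856.

33856


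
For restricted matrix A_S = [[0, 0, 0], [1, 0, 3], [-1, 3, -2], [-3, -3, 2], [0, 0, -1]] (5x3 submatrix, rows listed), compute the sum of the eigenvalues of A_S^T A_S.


Sum of eigenvalues of A_S^T A_S = trace(A_S^T A_S) = sum of squared column norms of A_S.
A_S^T A_S diagonal: [11, 18, 18].
trace = 11 + 18 + 18 = 47.

47


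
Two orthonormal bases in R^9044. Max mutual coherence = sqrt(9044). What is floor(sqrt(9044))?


95^2 = 9025 <= 9044 < 9216 = 96^2, so 95 <= sqrt(9044) < 96.
floor(sqrt(9044)) = 95.

95


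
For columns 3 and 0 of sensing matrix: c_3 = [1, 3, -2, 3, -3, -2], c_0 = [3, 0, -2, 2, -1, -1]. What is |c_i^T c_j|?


Inner product: 1*3 + 3*0 + -2*-2 + 3*2 + -3*-1 + -2*-1
Products: [3, 0, 4, 6, 3, 2]
Sum = 18.
|dot| = 18.

18


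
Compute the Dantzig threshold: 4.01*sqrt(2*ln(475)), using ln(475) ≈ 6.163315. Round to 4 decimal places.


ln(475) ≈ 6.163315.
2*ln(n) ≈ 12.32663.
sqrt(2*ln(n)) ≈ sqrt(12.32663) ≈ 3.51093.
threshold ≈ 4.01*3.51093 = 14.0788293 ≈ 14.0788.

14.0788


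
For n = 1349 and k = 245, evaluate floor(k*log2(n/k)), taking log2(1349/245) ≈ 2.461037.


log2(n/k) = log2(1349/245) ≈ 2.461037.
k*log2(n/k) ≈ 245*2.461037 = 602.954065.
floor(602.954065) = 602.

602


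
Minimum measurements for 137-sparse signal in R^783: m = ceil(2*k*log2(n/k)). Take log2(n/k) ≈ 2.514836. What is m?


log2(n/k) = log2(783/137) ≈ 2.514836.
2*k*log2(n/k) ≈ 2*137*2.514836 = 689.065064.
m = ceil(689.065064) = 690.

690


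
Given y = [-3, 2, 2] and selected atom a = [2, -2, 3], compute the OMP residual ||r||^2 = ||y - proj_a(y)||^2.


a^T a = 17.
a^T y = -4.
coeff = -4/17 = -4/17.
||r||^2 = 273/17.

273/17


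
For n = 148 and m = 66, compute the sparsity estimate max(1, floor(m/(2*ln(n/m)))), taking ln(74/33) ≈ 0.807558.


n/m = 148/66 = 74/33.
ln(n/m) ≈ 0.807558.
2*ln(n/m) ≈ 1.615116.
m/(2*ln(n/m)) ≈ 66/1.615116 ≈ 40.8639.
floor = 40.
k_max = max(1, 40) = 40.

40


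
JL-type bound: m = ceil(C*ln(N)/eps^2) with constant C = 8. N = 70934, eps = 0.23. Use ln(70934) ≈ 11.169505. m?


ln(70934) ≈ 11.169505.
eps^2 = 0.23^2 = 0.0529.
C*ln(N)/eps^2 ≈ 8*11.169505/0.0529 ≈ 1689.1501.
m = ceil(1689.1501) = 1690.

1690


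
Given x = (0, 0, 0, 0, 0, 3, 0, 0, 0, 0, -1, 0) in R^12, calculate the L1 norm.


Non-zero entries: [(5, 3), (10, -1)]
Absolute values: [3, 1]
||x||_1 = sum = 4.

4


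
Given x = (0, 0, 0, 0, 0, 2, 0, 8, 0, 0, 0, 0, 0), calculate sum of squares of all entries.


Non-zero entries: [(5, 2), (7, 8)]
Squares: [4, 64]
||x||_2^2 = sum = 68.

68


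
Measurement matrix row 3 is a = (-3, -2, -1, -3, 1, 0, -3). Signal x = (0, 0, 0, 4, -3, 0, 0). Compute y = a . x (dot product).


Non-zero terms: ['-3*4', '1*-3']
Products: [-12, -3]
y = sum = -15.

-15


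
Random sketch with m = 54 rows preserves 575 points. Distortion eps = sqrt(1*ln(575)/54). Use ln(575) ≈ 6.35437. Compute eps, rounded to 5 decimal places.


ln(575) ≈ 6.35437.
1*ln(N)/m ≈ 1*6.35437/54 ≈ 0.11767352.
eps = sqrt(0.11767352) ≈ 0.3430357 ≈ 0.34304.

0.34304


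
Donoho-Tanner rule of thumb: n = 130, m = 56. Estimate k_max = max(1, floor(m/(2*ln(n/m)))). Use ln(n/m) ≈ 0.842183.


n/m = 130/56 = 65/28.
ln(n/m) ≈ 0.842183.
2*ln(n/m) ≈ 1.684366.
m/(2*ln(n/m)) ≈ 56/1.684366 ≈ 33.2469.
floor = 33.
k_max = max(1, 33) = 33.

33


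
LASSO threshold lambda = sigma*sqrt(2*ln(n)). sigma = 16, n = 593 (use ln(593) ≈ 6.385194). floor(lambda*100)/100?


ln(593) ≈ 6.385194.
2*ln(n) ≈ 12.770388.
sqrt(2*ln(n)) ≈ sqrt(12.770388) ≈ 3.573568.
lambda ≈ 16*3.573568 = 57.177088.
floor(lambda*100)/100 = 57.17.

57.17


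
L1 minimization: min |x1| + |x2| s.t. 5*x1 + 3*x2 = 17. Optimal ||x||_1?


Axis intercepts:
  x1 = 17/5, x2 = 0: L1 = 17/5
  x1 = 0, x2 = 17/3: L1 = 17/3
x* = (17/5, 0)
||x*||_1 = 17/5.

17/5


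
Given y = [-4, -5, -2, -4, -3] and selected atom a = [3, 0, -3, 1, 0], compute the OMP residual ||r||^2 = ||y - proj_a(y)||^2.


a^T a = 19.
a^T y = -10.
coeff = -10/19 = -10/19.
||r||^2 = 1230/19.

1230/19


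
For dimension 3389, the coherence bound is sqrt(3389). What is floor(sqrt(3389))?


58^2 = 3364 <= 3389 < 3481 = 59^2, so 58 <= sqrt(3389) < 59.
floor(sqrt(3389)) = 58.

58


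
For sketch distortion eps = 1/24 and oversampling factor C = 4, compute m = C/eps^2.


1/eps = 24.
(1/eps)^2 = 576.
m = 4*576 = 2304.

2304


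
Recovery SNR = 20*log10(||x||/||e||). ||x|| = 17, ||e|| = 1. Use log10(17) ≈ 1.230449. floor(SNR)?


||x||/||e|| = 17/1 = 17.
log10(17) ≈ 1.230449.
20*log10(||x||/||e||) ≈ 20*1.230449 = 24.60898.
floor(24.60898) = 24.

24


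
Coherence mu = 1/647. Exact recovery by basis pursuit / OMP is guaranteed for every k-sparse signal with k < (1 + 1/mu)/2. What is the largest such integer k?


1/mu = 647.
1 + 1/mu = 648.
(1 + 1/mu)/2 = 324 is an integer and the inequality is strict, so k_max = 324 - 1 = 323.

323


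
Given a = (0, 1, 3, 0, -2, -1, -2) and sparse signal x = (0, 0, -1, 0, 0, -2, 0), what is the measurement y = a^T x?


Non-zero terms: ['3*-1', '-1*-2']
Products: [-3, 2]
y = sum = -1.

-1


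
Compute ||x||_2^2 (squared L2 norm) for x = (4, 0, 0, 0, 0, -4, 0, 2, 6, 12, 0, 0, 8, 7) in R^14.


Non-zero entries: [(0, 4), (5, -4), (7, 2), (8, 6), (9, 12), (12, 8), (13, 7)]
Squares: [16, 16, 4, 36, 144, 64, 49]
||x||_2^2 = sum = 329.

329


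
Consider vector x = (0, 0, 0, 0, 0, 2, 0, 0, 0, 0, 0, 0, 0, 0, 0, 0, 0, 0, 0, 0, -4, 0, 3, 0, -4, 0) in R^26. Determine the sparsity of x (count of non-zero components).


Non-zero positions: [5, 20, 22, 24].
Sparsity = 4.

4


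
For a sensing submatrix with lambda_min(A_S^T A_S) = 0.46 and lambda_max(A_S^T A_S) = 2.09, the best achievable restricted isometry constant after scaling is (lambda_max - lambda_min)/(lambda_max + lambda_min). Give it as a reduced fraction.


lambda_max - lambda_min = 2.09 - 0.46 = 1.63.
lambda_max + lambda_min = 2.09 + 0.46 = 2.55.
delta = 1.63/2.55 = 163/255.

163/255


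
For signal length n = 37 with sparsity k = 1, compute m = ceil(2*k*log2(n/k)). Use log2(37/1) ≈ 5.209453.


log2(n/k) = log2(37/1) ≈ 5.209453.
2*k*log2(n/k) ≈ 2*1*5.209453 = 10.418906.
m = ceil(10.418906) = 11.

11


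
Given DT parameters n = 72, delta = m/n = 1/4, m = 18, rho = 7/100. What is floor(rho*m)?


m = 1/4*72 = 18.
rho = 7/100.
rho*m = 7/100*18 = 1.26.
k = floor(1.26) = 1.

1


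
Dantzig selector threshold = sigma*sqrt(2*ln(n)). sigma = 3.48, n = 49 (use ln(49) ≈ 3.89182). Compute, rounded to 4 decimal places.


ln(49) ≈ 3.89182.
2*ln(n) ≈ 7.78364.
sqrt(2*ln(n)) ≈ sqrt(7.78364) ≈ 2.789918.
threshold ≈ 3.48*2.789918 = 9.70891464 ≈ 9.7089.

9.7089


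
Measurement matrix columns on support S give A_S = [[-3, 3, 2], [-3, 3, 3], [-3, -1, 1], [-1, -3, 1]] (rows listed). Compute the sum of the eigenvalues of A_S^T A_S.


Sum of eigenvalues of A_S^T A_S = trace(A_S^T A_S) = sum of squared column norms of A_S.
A_S^T A_S diagonal: [28, 28, 15].
trace = 28 + 28 + 15 = 71.

71


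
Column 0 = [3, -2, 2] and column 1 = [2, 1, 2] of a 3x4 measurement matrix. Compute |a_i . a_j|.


Inner product: 3*2 + -2*1 + 2*2
Products: [6, -2, 4]
Sum = 8.
|dot| = 8.

8


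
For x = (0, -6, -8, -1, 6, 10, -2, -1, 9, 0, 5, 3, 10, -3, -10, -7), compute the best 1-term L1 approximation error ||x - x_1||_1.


Sorted |x_i| descending: [10, 10, 10, 9, 8, 7, 6, 6, 5, 3, 3, 2, 1, 1, 0, 0]
Keep top 1: [10]
Tail entries: [10, 10, 9, 8, 7, 6, 6, 5, 3, 3, 2, 1, 1, 0, 0]
L1 error = sum of tail = 71.

71


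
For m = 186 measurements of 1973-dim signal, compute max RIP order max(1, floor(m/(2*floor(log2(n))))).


floor(log2(1973)) = 10.
2*10 = 20.
m/(2*floor(log2(n))) = 186/20 ≈ 9.3.
floor = 9.
k = max(1, 9) = 9.

9


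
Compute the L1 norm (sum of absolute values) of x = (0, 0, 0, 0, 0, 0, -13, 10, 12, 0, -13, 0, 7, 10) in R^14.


Non-zero entries: [(6, -13), (7, 10), (8, 12), (10, -13), (12, 7), (13, 10)]
Absolute values: [13, 10, 12, 13, 7, 10]
||x||_1 = sum = 65.

65


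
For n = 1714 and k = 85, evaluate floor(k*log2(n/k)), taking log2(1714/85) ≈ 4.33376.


log2(n/k) = log2(1714/85) ≈ 4.33376.
k*log2(n/k) ≈ 85*4.33376 = 368.3696.
floor(368.3696) = 368.

368


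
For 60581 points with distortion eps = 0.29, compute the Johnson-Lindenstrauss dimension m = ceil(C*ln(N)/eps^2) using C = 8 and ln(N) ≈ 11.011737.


ln(60581) ≈ 11.011737.
eps^2 = 0.29^2 = 0.0841.
C*ln(N)/eps^2 ≈ 8*11.011737/0.0841 ≈ 1047.4898.
m = ceil(1047.4898) = 1048.

1048


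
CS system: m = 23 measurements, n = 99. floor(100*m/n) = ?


100*m/n = 100*23/99 ≈ 23.2323.
floor = 23.

23


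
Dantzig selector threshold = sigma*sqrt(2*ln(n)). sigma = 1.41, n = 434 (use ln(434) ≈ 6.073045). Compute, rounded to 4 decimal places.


ln(434) ≈ 6.073045.
2*ln(n) ≈ 12.14609.
sqrt(2*ln(n)) ≈ sqrt(12.14609) ≈ 3.485124.
threshold ≈ 1.41*3.485124 = 4.91402484 ≈ 4.9140.

4.9140


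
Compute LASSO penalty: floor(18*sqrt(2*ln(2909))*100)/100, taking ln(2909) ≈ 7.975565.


ln(2909) ≈ 7.975565.
2*ln(n) ≈ 15.95113.
sqrt(2*ln(n)) ≈ sqrt(15.95113) ≈ 3.993887.
lambda ≈ 18*3.993887 = 71.889966.
floor(lambda*100)/100 = 71.88.

71.88


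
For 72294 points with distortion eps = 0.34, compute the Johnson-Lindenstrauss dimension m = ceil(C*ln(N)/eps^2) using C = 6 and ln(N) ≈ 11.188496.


ln(72294) ≈ 11.188496.
eps^2 = 0.34^2 = 0.1156.
C*ln(N)/eps^2 ≈ 6*11.188496/0.1156 ≈ 580.7178.
m = ceil(580.7178) = 581.

581


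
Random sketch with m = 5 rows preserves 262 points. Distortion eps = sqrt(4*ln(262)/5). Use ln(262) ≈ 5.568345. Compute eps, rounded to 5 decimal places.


ln(262) ≈ 5.568345.
4*ln(N)/m ≈ 4*5.568345/5 ≈ 4.454676.
eps = sqrt(4.454676) ≈ 2.1106103 ≈ 2.11061.

2.11061


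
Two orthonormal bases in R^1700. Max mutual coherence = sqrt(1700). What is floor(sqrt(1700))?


41^2 = 1681 <= 1700 < 1764 = 42^2, so 41 <= sqrt(1700) < 42.
floor(sqrt(1700)) = 41.

41


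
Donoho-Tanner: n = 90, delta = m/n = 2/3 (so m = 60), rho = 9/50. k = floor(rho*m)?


m = 2/3*90 = 60.
rho = 9/50.
rho*m = 9/50*60 = 10.8.
k = floor(10.8) = 10.

10


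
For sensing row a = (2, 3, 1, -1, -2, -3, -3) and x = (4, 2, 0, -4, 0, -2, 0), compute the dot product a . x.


Non-zero terms: ['2*4', '3*2', '-1*-4', '-3*-2']
Products: [8, 6, 4, 6]
y = sum = 24.

24


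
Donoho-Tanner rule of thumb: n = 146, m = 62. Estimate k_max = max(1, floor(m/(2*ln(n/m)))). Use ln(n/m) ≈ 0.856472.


n/m = 146/62 = 73/31.
ln(n/m) ≈ 0.856472.
2*ln(n/m) ≈ 1.712944.
m/(2*ln(n/m)) ≈ 62/1.712944 ≈ 36.195.
floor = 36.
k_max = max(1, 36) = 36.

36


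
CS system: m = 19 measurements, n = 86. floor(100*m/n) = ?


100*m/n = 100*19/86 ≈ 22.093.
floor = 22.

22


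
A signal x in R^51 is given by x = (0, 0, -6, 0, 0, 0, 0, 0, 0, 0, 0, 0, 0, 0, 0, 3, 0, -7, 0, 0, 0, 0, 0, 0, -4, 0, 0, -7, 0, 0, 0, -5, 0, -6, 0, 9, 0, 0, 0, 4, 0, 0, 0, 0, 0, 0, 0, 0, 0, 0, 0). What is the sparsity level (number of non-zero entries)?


Non-zero positions: [2, 15, 17, 24, 27, 31, 33, 35, 39].
Sparsity = 9.

9


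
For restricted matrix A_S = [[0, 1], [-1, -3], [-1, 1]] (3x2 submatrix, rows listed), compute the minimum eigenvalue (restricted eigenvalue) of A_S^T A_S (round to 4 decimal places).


A_S^T A_S = [[2, 2], [2, 11]].
trace = 13.
det = 18.
disc = trace^2 - 4*det = 169 - 4*18 = 97.
sqrt(97) ≈ 9.848858.
lam_min = (13 - sqrt(97))/2 ≈ (13 - 9.848858)/2 = 1.575571 ≈ 1.5756.

1.5756


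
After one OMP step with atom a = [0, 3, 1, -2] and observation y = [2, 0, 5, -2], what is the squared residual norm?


a^T a = 14.
a^T y = 9.
coeff = 9/14 = 9/14.
||r||^2 = 381/14.

381/14


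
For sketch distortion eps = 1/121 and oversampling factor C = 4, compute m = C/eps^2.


1/eps = 121.
(1/eps)^2 = 14641.
m = 4*14641 = 58564.

58564


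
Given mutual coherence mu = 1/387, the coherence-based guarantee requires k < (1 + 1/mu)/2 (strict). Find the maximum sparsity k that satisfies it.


1/mu = 387.
1 + 1/mu = 388.
(1 + 1/mu)/2 = 194 is an integer and the inequality is strict, so k_max = 194 - 1 = 193.

193


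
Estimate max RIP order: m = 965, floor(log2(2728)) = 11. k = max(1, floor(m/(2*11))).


floor(log2(2728)) = 11.
2*11 = 22.
m/(2*floor(log2(n))) = 965/22 ≈ 43.8636.
floor = 43.
k = max(1, 43) = 43.

43


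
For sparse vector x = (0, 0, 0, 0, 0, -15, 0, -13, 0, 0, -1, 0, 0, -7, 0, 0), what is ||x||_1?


Non-zero entries: [(5, -15), (7, -13), (10, -1), (13, -7)]
Absolute values: [15, 13, 1, 7]
||x||_1 = sum = 36.

36


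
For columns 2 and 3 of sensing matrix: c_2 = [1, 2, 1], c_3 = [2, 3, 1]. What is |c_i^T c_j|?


Inner product: 1*2 + 2*3 + 1*1
Products: [2, 6, 1]
Sum = 9.
|dot| = 9.

9


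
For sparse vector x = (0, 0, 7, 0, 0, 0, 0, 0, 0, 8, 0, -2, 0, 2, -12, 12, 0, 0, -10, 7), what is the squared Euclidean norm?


Non-zero entries: [(2, 7), (9, 8), (11, -2), (13, 2), (14, -12), (15, 12), (18, -10), (19, 7)]
Squares: [49, 64, 4, 4, 144, 144, 100, 49]
||x||_2^2 = sum = 558.

558


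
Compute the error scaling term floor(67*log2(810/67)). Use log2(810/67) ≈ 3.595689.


log2(n/k) = log2(810/67) ≈ 3.595689.
k*log2(n/k) ≈ 67*3.595689 = 240.911163.
floor(240.911163) = 240.

240


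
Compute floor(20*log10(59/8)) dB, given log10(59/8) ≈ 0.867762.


||x||/||e|| = 59/8.
log10(59/8) ≈ 0.867762.
20*log10(||x||/||e||) ≈ 20*0.867762 = 17.35524.
floor(17.35524) = 17.

17


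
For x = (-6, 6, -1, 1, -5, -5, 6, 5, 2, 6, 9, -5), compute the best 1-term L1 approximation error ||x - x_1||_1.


Sorted |x_i| descending: [9, 6, 6, 6, 6, 5, 5, 5, 5, 2, 1, 1]
Keep top 1: [9]
Tail entries: [6, 6, 6, 6, 5, 5, 5, 5, 2, 1, 1]
L1 error = sum of tail = 48.

48


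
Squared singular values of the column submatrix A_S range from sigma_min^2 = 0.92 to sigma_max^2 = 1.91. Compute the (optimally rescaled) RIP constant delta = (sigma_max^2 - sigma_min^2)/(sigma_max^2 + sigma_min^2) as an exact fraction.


lambda_max - lambda_min = 1.91 - 0.92 = 0.99.
lambda_max + lambda_min = 1.91 + 0.92 = 2.83.
delta = 0.99/2.83 = 99/283.

99/283


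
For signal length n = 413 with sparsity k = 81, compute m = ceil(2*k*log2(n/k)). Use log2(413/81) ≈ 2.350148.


log2(n/k) = log2(413/81) ≈ 2.350148.
2*k*log2(n/k) ≈ 2*81*2.350148 = 380.723976.
m = ceil(380.723976) = 381.

381


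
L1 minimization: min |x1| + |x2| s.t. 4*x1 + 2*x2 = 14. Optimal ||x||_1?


Axis intercepts:
  x1 = 7/2, x2 = 0: L1 = 7/2
  x1 = 0, x2 = 7: L1 = 7
x* = (7/2, 0)
||x*||_1 = 7/2.

7/2


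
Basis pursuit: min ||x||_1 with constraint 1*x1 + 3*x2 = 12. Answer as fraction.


Axis intercepts:
  x1 = 12, x2 = 0: L1 = 12
  x1 = 0, x2 = 4: L1 = 4
x* = (0, 4)
||x*||_1 = 4.

4


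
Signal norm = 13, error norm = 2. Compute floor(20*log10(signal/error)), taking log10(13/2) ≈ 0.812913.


||x||/||e|| = 13/2.
log10(13/2) ≈ 0.812913.
20*log10(||x||/||e||) ≈ 20*0.812913 = 16.25826.
floor(16.25826) = 16.

16


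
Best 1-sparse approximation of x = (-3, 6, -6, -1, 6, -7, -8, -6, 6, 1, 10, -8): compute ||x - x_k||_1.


Sorted |x_i| descending: [10, 8, 8, 7, 6, 6, 6, 6, 6, 3, 1, 1]
Keep top 1: [10]
Tail entries: [8, 8, 7, 6, 6, 6, 6, 6, 3, 1, 1]
L1 error = sum of tail = 58.

58


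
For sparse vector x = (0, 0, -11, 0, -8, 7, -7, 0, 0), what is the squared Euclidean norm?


Non-zero entries: [(2, -11), (4, -8), (5, 7), (6, -7)]
Squares: [121, 64, 49, 49]
||x||_2^2 = sum = 283.

283


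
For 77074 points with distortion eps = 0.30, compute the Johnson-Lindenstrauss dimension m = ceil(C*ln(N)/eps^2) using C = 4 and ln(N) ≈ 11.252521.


ln(77074) ≈ 11.252521.
eps^2 = 0.30^2 = 0.09.
C*ln(N)/eps^2 ≈ 4*11.252521/0.09 ≈ 500.112.
m = ceil(500.112) = 501.

501


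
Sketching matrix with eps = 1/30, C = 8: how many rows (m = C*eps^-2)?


1/eps = 30.
(1/eps)^2 = 900.
m = 8*900 = 7200.

7200


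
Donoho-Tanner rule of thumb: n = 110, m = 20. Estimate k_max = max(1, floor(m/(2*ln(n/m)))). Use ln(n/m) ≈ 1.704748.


n/m = 110/20 = 11/2.
ln(n/m) ≈ 1.704748.
2*ln(n/m) ≈ 3.409496.
m/(2*ln(n/m)) ≈ 20/3.409496 ≈ 5.866.
floor = 5.
k_max = max(1, 5) = 5.

5


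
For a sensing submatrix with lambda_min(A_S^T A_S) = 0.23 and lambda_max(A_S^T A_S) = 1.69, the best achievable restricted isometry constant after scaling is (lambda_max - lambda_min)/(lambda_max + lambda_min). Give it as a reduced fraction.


lambda_max - lambda_min = 1.69 - 0.23 = 1.46.
lambda_max + lambda_min = 1.69 + 0.23 = 1.92.
delta = 1.46/1.92 = 146/192 = 73/96.

73/96


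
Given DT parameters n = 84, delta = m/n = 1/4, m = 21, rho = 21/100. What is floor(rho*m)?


m = 1/4*84 = 21.
rho = 21/100.
rho*m = 21/100*21 = 4.41.
k = floor(4.41) = 4.

4


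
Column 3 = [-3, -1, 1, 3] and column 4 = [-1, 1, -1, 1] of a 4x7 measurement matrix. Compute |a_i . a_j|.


Inner product: -3*-1 + -1*1 + 1*-1 + 3*1
Products: [3, -1, -1, 3]
Sum = 4.
|dot| = 4.

4


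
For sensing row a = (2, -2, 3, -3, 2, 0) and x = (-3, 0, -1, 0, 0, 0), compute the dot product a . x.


Non-zero terms: ['2*-3', '3*-1']
Products: [-6, -3]
y = sum = -9.

-9


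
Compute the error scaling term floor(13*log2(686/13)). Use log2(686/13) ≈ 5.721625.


log2(n/k) = log2(686/13) ≈ 5.721625.
k*log2(n/k) ≈ 13*5.721625 = 74.381125.
floor(74.381125) = 74.

74


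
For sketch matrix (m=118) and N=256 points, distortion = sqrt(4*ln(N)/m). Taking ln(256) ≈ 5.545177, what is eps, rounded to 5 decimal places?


ln(256) ≈ 5.545177.
4*ln(N)/m ≈ 4*5.545177/118 ≈ 0.1879721.
eps = sqrt(0.1879721) ≈ 0.4335575 ≈ 0.43356.

0.43356


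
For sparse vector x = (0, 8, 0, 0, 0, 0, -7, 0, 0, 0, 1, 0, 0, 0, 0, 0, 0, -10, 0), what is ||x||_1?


Non-zero entries: [(1, 8), (6, -7), (10, 1), (17, -10)]
Absolute values: [8, 7, 1, 10]
||x||_1 = sum = 26.

26


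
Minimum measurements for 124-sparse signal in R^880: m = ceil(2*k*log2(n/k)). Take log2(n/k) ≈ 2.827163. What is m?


log2(n/k) = log2(880/124) ≈ 2.827163.
2*k*log2(n/k) ≈ 2*124*2.827163 = 701.136424.
m = ceil(701.136424) = 702.

702
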